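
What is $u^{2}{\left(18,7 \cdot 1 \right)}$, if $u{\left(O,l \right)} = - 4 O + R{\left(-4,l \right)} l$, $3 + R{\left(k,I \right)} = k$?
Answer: $14641$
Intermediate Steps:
$R{\left(k,I \right)} = -3 + k$
$u{\left(O,l \right)} = - 7 l - 4 O$ ($u{\left(O,l \right)} = - 4 O + \left(-3 - 4\right) l = - 4 O - 7 l = - 7 l - 4 O$)
$u^{2}{\left(18,7 \cdot 1 \right)} = \left(- 7 \cdot 7 \cdot 1 - 72\right)^{2} = \left(\left(-7\right) 7 - 72\right)^{2} = \left(-49 - 72\right)^{2} = \left(-121\right)^{2} = 14641$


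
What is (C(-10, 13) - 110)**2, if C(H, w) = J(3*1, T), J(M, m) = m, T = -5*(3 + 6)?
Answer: 24025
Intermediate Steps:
T = -45 (T = -5*9 = -45)
C(H, w) = -45
(C(-10, 13) - 110)**2 = (-45 - 110)**2 = (-155)**2 = 24025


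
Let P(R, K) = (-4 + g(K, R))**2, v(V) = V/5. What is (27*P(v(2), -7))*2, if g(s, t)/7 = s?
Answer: 151686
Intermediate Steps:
v(V) = V/5 (v(V) = V*(1/5) = V/5)
g(s, t) = 7*s
P(R, K) = (-4 + 7*K)**2
(27*P(v(2), -7))*2 = (27*(-4 + 7*(-7))**2)*2 = (27*(-4 - 49)**2)*2 = (27*(-53)**2)*2 = (27*2809)*2 = 75843*2 = 151686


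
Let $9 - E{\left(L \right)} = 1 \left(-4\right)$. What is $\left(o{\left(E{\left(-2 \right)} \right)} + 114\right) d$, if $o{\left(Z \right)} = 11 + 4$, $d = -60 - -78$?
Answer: $2322$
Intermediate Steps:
$d = 18$ ($d = -60 + 78 = 18$)
$E{\left(L \right)} = 13$ ($E{\left(L \right)} = 9 - 1 \left(-4\right) = 9 - -4 = 9 + 4 = 13$)
$o{\left(Z \right)} = 15$
$\left(o{\left(E{\left(-2 \right)} \right)} + 114\right) d = \left(15 + 114\right) 18 = 129 \cdot 18 = 2322$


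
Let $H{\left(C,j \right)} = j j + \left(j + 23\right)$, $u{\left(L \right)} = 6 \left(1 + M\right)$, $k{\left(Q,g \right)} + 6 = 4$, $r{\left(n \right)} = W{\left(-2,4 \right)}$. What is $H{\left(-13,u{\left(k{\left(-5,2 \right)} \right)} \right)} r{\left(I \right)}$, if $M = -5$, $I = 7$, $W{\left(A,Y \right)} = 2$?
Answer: $1150$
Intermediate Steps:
$r{\left(n \right)} = 2$
$k{\left(Q,g \right)} = -2$ ($k{\left(Q,g \right)} = -6 + 4 = -2$)
$u{\left(L \right)} = -24$ ($u{\left(L \right)} = 6 \left(1 - 5\right) = 6 \left(-4\right) = -24$)
$H{\left(C,j \right)} = 23 + j + j^{2}$ ($H{\left(C,j \right)} = j^{2} + \left(23 + j\right) = 23 + j + j^{2}$)
$H{\left(-13,u{\left(k{\left(-5,2 \right)} \right)} \right)} r{\left(I \right)} = \left(23 - 24 + \left(-24\right)^{2}\right) 2 = \left(23 - 24 + 576\right) 2 = 575 \cdot 2 = 1150$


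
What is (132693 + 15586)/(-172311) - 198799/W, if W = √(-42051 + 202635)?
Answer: -148279/172311 - 198799*√40146/80292 ≈ -496.95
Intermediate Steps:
W = 2*√40146 (W = √160584 = 2*√40146 ≈ 400.73)
(132693 + 15586)/(-172311) - 198799/W = (132693 + 15586)/(-172311) - 198799*√40146/80292 = 148279*(-1/172311) - 198799*√40146/80292 = -148279/172311 - 198799*√40146/80292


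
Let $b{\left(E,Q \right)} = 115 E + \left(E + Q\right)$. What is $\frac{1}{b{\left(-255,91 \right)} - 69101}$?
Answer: $- \frac{1}{98590} \approx -1.0143 \cdot 10^{-5}$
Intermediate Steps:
$b{\left(E,Q \right)} = Q + 116 E$
$\frac{1}{b{\left(-255,91 \right)} - 69101} = \frac{1}{\left(91 + 116 \left(-255\right)\right) - 69101} = \frac{1}{\left(91 - 29580\right) - 69101} = \frac{1}{-29489 - 69101} = \frac{1}{-98590} = - \frac{1}{98590}$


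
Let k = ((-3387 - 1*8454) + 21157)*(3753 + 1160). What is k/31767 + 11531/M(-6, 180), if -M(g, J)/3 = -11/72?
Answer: 9294791236/349437 ≈ 26599.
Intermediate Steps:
k = 45769508 (k = ((-3387 - 8454) + 21157)*4913 = (-11841 + 21157)*4913 = 9316*4913 = 45769508)
M(g, J) = 11/24 (M(g, J) = -(-33)/72 = -3*(-11/72) = 11/24)
k/31767 + 11531/M(-6, 180) = 45769508/31767 + 11531/(11/24) = 45769508*(1/31767) + 11531*(24/11) = 45769508/31767 + 276744/11 = 9294791236/349437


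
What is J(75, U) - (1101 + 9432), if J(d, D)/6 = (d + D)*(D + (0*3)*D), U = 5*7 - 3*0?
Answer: 12567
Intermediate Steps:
U = 35 (U = 35 + 0 = 35)
J(d, D) = 6*D*(D + d) (J(d, D) = 6*((d + D)*(D + (0*3)*D)) = 6*((D + d)*(D + 0*D)) = 6*((D + d)*(D + 0)) = 6*((D + d)*D) = 6*(D*(D + d)) = 6*D*(D + d))
J(75, U) - (1101 + 9432) = 6*35*(35 + 75) - (1101 + 9432) = 6*35*110 - 1*10533 = 23100 - 10533 = 12567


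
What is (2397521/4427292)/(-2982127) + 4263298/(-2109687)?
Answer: -18762416660205327653/9284554577154361236 ≈ -2.0208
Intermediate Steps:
(2397521/4427292)/(-2982127) + 4263298/(-2109687) = (2397521*(1/4427292))*(-1/2982127) + 4263298*(-1/2109687) = (2397521/4427292)*(-1/2982127) - 4263298/2109687 = -2397521/13202747010084 - 4263298/2109687 = -18762416660205327653/9284554577154361236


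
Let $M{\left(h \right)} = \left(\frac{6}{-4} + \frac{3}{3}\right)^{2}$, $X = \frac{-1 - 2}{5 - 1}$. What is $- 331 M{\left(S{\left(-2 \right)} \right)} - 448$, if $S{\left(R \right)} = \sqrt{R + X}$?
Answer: $- \frac{2123}{4} \approx -530.75$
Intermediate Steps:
$X = - \frac{3}{4} \approx -0.75$
$S{\left(R \right)} = \sqrt{- \frac{3}{4} + R}$ ($S{\left(R \right)} = \sqrt{R - \frac{3}{4}} = \sqrt{- \frac{3}{4} + R}$)
$M{\left(h \right)} = \frac{1}{4}$ ($M{\left(h \right)} = \left(6 \left(- \frac{1}{4}\right) + 3 \cdot \frac{1}{3}\right)^{2} = \left(- \frac{3}{2} + 1\right)^{2} = \left(- \frac{1}{2}\right)^{2} = \frac{1}{4}$)
$- 331 M{\left(S{\left(-2 \right)} \right)} - 448 = \left(-331\right) \frac{1}{4} - 448 = - \frac{331}{4} - 448 = - \frac{2123}{4}$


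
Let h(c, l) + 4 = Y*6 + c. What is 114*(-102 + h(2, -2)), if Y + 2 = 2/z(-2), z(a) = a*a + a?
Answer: -12540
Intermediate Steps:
z(a) = a + a² (z(a) = a² + a = a + a²)
Y = -1 (Y = -2 + 2/((-2*(1 - 2))) = -2 + 2/((-2*(-1))) = -2 + 2/2 = -2 + 2*(½) = -2 + 1 = -1)
h(c, l) = -10 + c (h(c, l) = -4 + (-1*6 + c) = -4 + (-6 + c) = -10 + c)
114*(-102 + h(2, -2)) = 114*(-102 + (-10 + 2)) = 114*(-102 - 8) = 114*(-110) = -12540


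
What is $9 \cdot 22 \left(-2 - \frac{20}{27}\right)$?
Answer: $- \frac{1628}{3} \approx -542.67$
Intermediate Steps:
$9 \cdot 22 \left(-2 - \frac{20}{27}\right) = 9 \cdot 22 \left(- \frac{74}{27}\right) = 9 \left(- \frac{1628}{27}\right) = - \frac{1628}{3}$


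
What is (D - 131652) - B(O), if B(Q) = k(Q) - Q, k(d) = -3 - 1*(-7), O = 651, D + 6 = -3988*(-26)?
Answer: -27323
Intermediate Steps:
D = 103682 (D = -6 - 3988*(-26) = -6 + 103688 = 103682)
k(d) = 4 (k(d) = -3 + 7 = 4)
B(Q) = 4 - Q
(D - 131652) - B(O) = (103682 - 131652) - (4 - 1*651) = -27970 - (4 - 651) = -27970 - 1*(-647) = -27970 + 647 = -27323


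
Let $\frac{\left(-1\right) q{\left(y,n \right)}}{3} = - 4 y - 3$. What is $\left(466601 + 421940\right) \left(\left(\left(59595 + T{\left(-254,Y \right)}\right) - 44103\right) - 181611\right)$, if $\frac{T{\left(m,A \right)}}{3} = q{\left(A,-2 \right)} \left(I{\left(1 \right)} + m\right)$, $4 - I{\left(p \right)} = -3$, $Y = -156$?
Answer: $1079012202924$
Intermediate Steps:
$I{\left(p \right)} = 7$ ($I{\left(p \right)} = 4 - -3 = 4 + 3 = 7$)
$q{\left(y,n \right)} = 9 + 12 y$ ($q{\left(y,n \right)} = - 3 \left(- 4 y - 3\right) = - 3 \left(-3 - 4 y\right) = 9 + 12 y$)
$T{\left(m,A \right)} = 3 \left(7 + m\right) \left(9 + 12 A\right)$ ($T{\left(m,A \right)} = 3 \left(9 + 12 A\right) \left(7 + m\right) = 3 \left(7 + m\right) \left(9 + 12 A\right)$)
$\left(466601 + 421940\right) \left(\left(\left(59595 + T{\left(-254,Y \right)}\right) - 44103\right) - 181611\right) = \left(466601 + 421940\right) \left(\left(\left(59595 + 9 \left(3 + 4 \left(-156\right)\right) \left(7 - 254\right)\right) - 44103\right) - 181611\right) = 888541 \left(\left(\left(59595 + 9 \left(3 - 624\right) \left(-247\right)\right) - 44103\right) - 181611\right) = 888541 \left(\left(\left(59595 + 9 \left(-621\right) \left(-247\right)\right) - 44103\right) - 181611\right) = 888541 \left(\left(\left(59595 + 1380483\right) - 44103\right) - 181611\right) = 888541 \left(\left(1440078 - 44103\right) - 181611\right) = 888541 \left(1395975 - 181611\right) = 888541 \cdot 1214364 = 1079012202924$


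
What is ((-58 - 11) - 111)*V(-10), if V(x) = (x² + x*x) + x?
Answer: -34200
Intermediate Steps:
V(x) = x + 2*x² (V(x) = (x² + x²) + x = 2*x² + x = x + 2*x²)
((-58 - 11) - 111)*V(-10) = ((-58 - 11) - 111)*(-10*(1 + 2*(-10))) = (-69 - 111)*(-10*(1 - 20)) = -(-1800)*(-19) = -180*190 = -34200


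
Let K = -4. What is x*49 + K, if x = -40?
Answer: -1964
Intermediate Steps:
x*49 + K = -40*49 - 4 = -1960 - 4 = -1964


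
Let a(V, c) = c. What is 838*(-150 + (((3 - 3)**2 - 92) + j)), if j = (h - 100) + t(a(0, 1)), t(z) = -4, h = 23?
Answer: -270674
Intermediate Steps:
j = -81 (j = (23 - 100) - 4 = -77 - 4 = -81)
838*(-150 + (((3 - 3)**2 - 92) + j)) = 838*(-150 + (((3 - 3)**2 - 92) - 81)) = 838*(-150 + ((0**2 - 92) - 81)) = 838*(-150 + ((0 - 92) - 81)) = 838*(-150 + (-92 - 81)) = 838*(-150 - 173) = 838*(-323) = -270674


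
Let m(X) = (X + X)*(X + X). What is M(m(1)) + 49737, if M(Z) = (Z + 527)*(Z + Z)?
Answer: 53985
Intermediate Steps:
m(X) = 4*X² (m(X) = (2*X)*(2*X) = 4*X²)
M(Z) = 2*Z*(527 + Z) (M(Z) = (527 + Z)*(2*Z) = 2*Z*(527 + Z))
M(m(1)) + 49737 = 2*(4*1²)*(527 + 4*1²) + 49737 = 2*(4*1)*(527 + 4*1) + 49737 = 2*4*(527 + 4) + 49737 = 2*4*531 + 49737 = 4248 + 49737 = 53985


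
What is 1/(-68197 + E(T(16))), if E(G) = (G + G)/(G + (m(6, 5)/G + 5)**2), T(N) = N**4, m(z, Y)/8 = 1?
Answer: -4399724314625/300039202991458917 ≈ -1.4664e-5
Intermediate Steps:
m(z, Y) = 8 (m(z, Y) = 8*1 = 8)
E(G) = 2*G/(G + (5 + 8/G)**2) (E(G) = (G + G)/(G + (8/G + 5)**2) = (2*G)/(G + (5 + 8/G)**2) = 2*G/(G + (5 + 8/G)**2))
1/(-68197 + E(T(16))) = 1/(-68197 + 2*(16**4)**3/((16**4)**3 + (8 + 5*16**4)**2)) = 1/(-68197 + 2*65536**3/(65536**3 + (8 + 5*65536)**2)) = 1/(-68197 + 2*281474976710656/(281474976710656 + (8 + 327680)**2)) = 1/(-68197 + 2*281474976710656/(281474976710656 + 327688**2)) = 1/(-68197 + 2*281474976710656/(281474976710656 + 107379425344)) = 1/(-68197 + 2*281474976710656/281582356136000) = 1/(-68197 + 2*281474976710656*(1/281582356136000)) = 1/(-68197 + 8796093022208/4399724314625) = 1/(-300039202991458917/4399724314625) = -4399724314625/300039202991458917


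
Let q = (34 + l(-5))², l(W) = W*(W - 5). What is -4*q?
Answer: -28224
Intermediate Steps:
l(W) = W*(-5 + W)
q = 7056 (q = (34 - 5*(-5 - 5))² = (34 - 5*(-10))² = (34 + 50)² = 84² = 7056)
-4*q = -4*7056 = -28224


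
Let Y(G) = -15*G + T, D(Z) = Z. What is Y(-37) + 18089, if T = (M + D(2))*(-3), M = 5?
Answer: 18623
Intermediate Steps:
T = -21 (T = (5 + 2)*(-3) = 7*(-3) = -21)
Y(G) = -21 - 15*G (Y(G) = -15*G - 21 = -21 - 15*G)
Y(-37) + 18089 = (-21 - 15*(-37)) + 18089 = (-21 + 555) + 18089 = 534 + 18089 = 18623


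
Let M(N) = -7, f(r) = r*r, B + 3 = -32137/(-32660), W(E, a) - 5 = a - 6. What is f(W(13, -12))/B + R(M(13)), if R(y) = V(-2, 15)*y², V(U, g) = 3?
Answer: 4159381/65843 ≈ 63.171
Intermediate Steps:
W(E, a) = -1 + a (W(E, a) = 5 + (a - 6) = 5 + (-6 + a) = -1 + a)
B = -65843/32660 (B = -3 - 32137/(-32660) = -3 - 32137*(-1/32660) = -3 + 32137/32660 = -65843/32660 ≈ -2.0160)
f(r) = r²
R(y) = 3*y²
f(W(13, -12))/B + R(M(13)) = (-1 - 12)²/(-65843/32660) + 3*(-7)² = (-13)²*(-32660/65843) + 3*49 = 169*(-32660/65843) + 147 = -5519540/65843 + 147 = 4159381/65843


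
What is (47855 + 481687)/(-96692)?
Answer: -264771/48346 ≈ -5.4766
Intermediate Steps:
(47855 + 481687)/(-96692) = 529542*(-1/96692) = -264771/48346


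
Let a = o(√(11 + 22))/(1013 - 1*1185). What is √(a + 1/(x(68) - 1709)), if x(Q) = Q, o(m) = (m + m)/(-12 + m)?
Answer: √(-145642032 + 243724602*√33)/(141126*√(12 - √33)) ≈ 0.10034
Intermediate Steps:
o(m) = 2*m/(-12 + m) (o(m) = (2*m)/(-12 + m) = 2*m/(-12 + m))
a = -√33/(86*(-12 + √33)) (a = (2*√(11 + 22)/(-12 + √(11 + 22)))/(1013 - 1*1185) = (2*√33/(-12 + √33))/(1013 - 1185) = (2*√33/(-12 + √33))/(-172) = (2*√33/(-12 + √33))*(-1/172) = -√33/(86*(-12 + √33)) ≈ 0.010678)
√(a + 1/(x(68) - 1709)) = √((11/3182 + 2*√33/1591) + 1/(68 - 1709)) = √((11/3182 + 2*√33/1591) + 1/(-1641)) = √((11/3182 + 2*√33/1591) - 1/1641) = √(14869/5221662 + 2*√33/1591)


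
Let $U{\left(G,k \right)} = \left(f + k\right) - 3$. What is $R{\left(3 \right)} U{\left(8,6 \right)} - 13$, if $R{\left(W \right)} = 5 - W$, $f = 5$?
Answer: $3$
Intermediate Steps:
$U{\left(G,k \right)} = 2 + k$ ($U{\left(G,k \right)} = \left(5 + k\right) - 3 = 2 + k$)
$R{\left(3 \right)} U{\left(8,6 \right)} - 13 = \left(5 - 3\right) \left(2 + 6\right) - 13 = \left(5 - 3\right) 8 - 13 = 2 \cdot 8 - 13 = 16 - 13 = 3$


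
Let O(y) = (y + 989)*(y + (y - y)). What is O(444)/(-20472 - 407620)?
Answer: -159063/107023 ≈ -1.4862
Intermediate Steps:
O(y) = y*(989 + y) (O(y) = (989 + y)*(y + 0) = (989 + y)*y = y*(989 + y))
O(444)/(-20472 - 407620) = (444*(989 + 444))/(-20472 - 407620) = (444*1433)/(-428092) = 636252*(-1/428092) = -159063/107023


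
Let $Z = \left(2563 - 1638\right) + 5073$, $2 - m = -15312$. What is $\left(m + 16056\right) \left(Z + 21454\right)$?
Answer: $861169240$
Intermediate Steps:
$m = 15314$ ($m = 2 - -15312 = 2 + 15312 = 15314$)
$Z = 5998$ ($Z = 925 + 5073 = 5998$)
$\left(m + 16056\right) \left(Z + 21454\right) = \left(15314 + 16056\right) \left(5998 + 21454\right) = 31370 \cdot 27452 = 861169240$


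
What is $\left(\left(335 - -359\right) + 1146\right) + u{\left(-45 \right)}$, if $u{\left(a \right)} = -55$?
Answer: $1785$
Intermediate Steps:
$\left(\left(335 - -359\right) + 1146\right) + u{\left(-45 \right)} = \left(\left(335 - -359\right) + 1146\right) - 55 = \left(\left(335 + 359\right) + 1146\right) - 55 = \left(694 + 1146\right) - 55 = 1840 - 55 = 1785$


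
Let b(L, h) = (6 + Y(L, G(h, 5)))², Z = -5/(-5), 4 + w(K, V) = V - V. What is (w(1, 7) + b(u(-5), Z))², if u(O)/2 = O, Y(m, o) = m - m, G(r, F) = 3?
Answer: 1024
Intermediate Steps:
Y(m, o) = 0
u(O) = 2*O
w(K, V) = -4 (w(K, V) = -4 + (V - V) = -4 + 0 = -4)
Z = 1 (Z = -5*(-⅕) = 1)
b(L, h) = 36 (b(L, h) = (6 + 0)² = 6² = 36)
(w(1, 7) + b(u(-5), Z))² = (-4 + 36)² = 32² = 1024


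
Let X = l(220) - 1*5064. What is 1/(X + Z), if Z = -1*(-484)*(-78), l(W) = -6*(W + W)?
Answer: -1/45456 ≈ -2.1999e-5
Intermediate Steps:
l(W) = -12*W
X = -7704 (X = -12*220 - 1*5064 = -2640 - 5064 = -7704)
Z = -37752 (Z = 484*(-78) = -37752)
1/(X + Z) = 1/(-7704 - 37752) = 1/(-45456) = -1/45456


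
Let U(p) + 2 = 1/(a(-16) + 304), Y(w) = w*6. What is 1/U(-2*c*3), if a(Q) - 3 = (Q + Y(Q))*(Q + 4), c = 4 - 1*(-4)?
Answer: -1651/3301 ≈ -0.50015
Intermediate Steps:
c = 8 (c = 4 + 4 = 8)
Y(w) = 6*w
a(Q) = 3 + 7*Q*(4 + Q) (a(Q) = 3 + (Q + 6*Q)*(Q + 4) = 3 + (7*Q)*(4 + Q) = 3 + 7*Q*(4 + Q))
U(p) = -3301/1651 (U(p) = -2 + 1/((3 + 7*(-16)² + 28*(-16)) + 304) = -2 + 1/((3 + 7*256 - 448) + 304) = -2 + 1/((3 + 1792 - 448) + 304) = -2 + 1/(1347 + 304) = -2 + 1/1651 = -3301/1651)
1/U(-2*c*3) = 1/(-3301/1651) = -1651/3301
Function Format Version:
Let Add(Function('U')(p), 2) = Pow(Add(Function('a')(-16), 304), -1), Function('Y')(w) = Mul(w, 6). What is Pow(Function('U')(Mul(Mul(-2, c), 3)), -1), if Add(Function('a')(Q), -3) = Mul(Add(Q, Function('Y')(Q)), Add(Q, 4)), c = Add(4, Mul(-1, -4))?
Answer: Rational(-1651, 3301) ≈ -0.50015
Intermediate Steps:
c = 8 (c = Add(4, 4) = 8)
Function('Y')(w) = Mul(6, w)
Function('a')(Q) = Add(3, Mul(7, Q, Add(4, Q))) (Function('a')(Q) = Add(3, Mul(Add(Q, Mul(6, Q)), Add(Q, 4))) = Add(3, Mul(Mul(7, Q), Add(4, Q))) = Add(3, Mul(7, Q, Add(4, Q))))
Function('U')(p) = Rational(-3301, 1651) (Function('U')(p) = Add(-2, Pow(Add(Add(3, Mul(7, Pow(-16, 2)), Mul(28, -16)), 304), -1)) = Add(-2, Pow(Add(Add(3, Mul(7, 256), -448), 304), -1)) = Add(-2, Pow(Add(Add(3, 1792, -448), 304), -1)) = Add(-2, Pow(Add(1347, 304), -1)) = Add(-2, Pow(1651, -1)) = Add(-2, Rational(1, 1651)) = Rational(-3301, 1651))
Pow(Function('U')(Mul(Mul(-2, c), 3)), -1) = Pow(Rational(-3301, 1651), -1) = Rational(-1651, 3301)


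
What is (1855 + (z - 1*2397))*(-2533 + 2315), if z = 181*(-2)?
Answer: 197072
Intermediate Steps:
z = -362
(1855 + (z - 1*2397))*(-2533 + 2315) = (1855 + (-362 - 1*2397))*(-2533 + 2315) = (1855 + (-362 - 2397))*(-218) = (1855 - 2759)*(-218) = -904*(-218) = 197072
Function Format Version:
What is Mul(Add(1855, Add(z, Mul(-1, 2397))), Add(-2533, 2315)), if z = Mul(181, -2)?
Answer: 197072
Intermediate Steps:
z = -362
Mul(Add(1855, Add(z, Mul(-1, 2397))), Add(-2533, 2315)) = Mul(Add(1855, Add(-362, Mul(-1, 2397))), Add(-2533, 2315)) = Mul(Add(1855, Add(-362, -2397)), -218) = Mul(Add(1855, -2759), -218) = Mul(-904, -218) = 197072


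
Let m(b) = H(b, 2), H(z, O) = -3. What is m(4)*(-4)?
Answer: 12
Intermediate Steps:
m(b) = -3
m(4)*(-4) = -3*(-4) = 12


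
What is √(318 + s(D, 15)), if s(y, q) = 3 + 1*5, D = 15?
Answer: √326 ≈ 18.055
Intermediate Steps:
s(y, q) = 8 (s(y, q) = 3 + 5 = 8)
√(318 + s(D, 15)) = √(318 + 8) = √326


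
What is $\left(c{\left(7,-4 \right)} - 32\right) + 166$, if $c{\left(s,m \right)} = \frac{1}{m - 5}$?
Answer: $\frac{1205}{9} \approx 133.89$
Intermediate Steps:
$c{\left(s,m \right)} = \frac{1}{-5 + m}$
$\left(c{\left(7,-4 \right)} - 32\right) + 166 = \left(\frac{1}{-5 - 4} - 32\right) + 166 = \left(\frac{1}{-9} - 32\right) + 166 = \left(- \frac{1}{9} - 32\right) + 166 = - \frac{289}{9} + 166 = \frac{1205}{9}$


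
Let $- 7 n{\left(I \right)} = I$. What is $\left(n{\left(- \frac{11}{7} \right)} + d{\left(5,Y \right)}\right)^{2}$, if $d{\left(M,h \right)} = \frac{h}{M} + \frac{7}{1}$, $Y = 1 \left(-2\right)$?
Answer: $\frac{2795584}{60025} \approx 46.574$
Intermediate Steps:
$n{\left(I \right)} = - \frac{I}{7}$
$Y = -2$
$d{\left(M,h \right)} = 7 + \frac{h}{M}$ ($d{\left(M,h \right)} = \frac{h}{M} + 7 \cdot 1 = \frac{h}{M} + 7 = 7 + \frac{h}{M}$)
$\left(n{\left(- \frac{11}{7} \right)} + d{\left(5,Y \right)}\right)^{2} = \left(- \frac{\left(-11\right) \frac{1}{7}}{7} + \left(7 - \frac{2}{5}\right)\right)^{2} = \left(\left(- \frac{1}{7}\right) \left(- \frac{11}{7}\right) + \left(7 - \frac{2}{5}\right)\right)^{2} = \left(\frac{11}{49} + \frac{33}{5}\right)^{2} = \left(\frac{1672}{245}\right)^{2} = \frac{2795584}{60025}$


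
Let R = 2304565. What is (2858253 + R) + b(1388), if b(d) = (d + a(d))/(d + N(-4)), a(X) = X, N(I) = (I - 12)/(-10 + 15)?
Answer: 8936841428/1731 ≈ 5.1628e+6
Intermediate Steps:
N(I) = -12/5 + I/5 (N(I) = (-12 + I)/5 = (-12 + I)*(1/5) = -12/5 + I/5)
b(d) = 2*d/(-16/5 + d) (b(d) = (d + d)/(d + (-12/5 + (1/5)*(-4))) = (2*d)/(d + (-12/5 - 4/5)) = (2*d)/(d - 16/5) = (2*d)/(-16/5 + d) = 2*d/(-16/5 + d))
(2858253 + R) + b(1388) = (2858253 + 2304565) + 10*1388/(-16 + 5*1388) = 5162818 + 10*1388/(-16 + 6940) = 5162818 + 10*1388/6924 = 5162818 + 10*1388*(1/6924) = 5162818 + 3470/1731 = 8936841428/1731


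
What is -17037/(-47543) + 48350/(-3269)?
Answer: -2243010097/155418067 ≈ -14.432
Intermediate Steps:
-17037/(-47543) + 48350/(-3269) = -17037*(-1/47543) + 48350*(-1/3269) = 17037/47543 - 48350/3269 = -2243010097/155418067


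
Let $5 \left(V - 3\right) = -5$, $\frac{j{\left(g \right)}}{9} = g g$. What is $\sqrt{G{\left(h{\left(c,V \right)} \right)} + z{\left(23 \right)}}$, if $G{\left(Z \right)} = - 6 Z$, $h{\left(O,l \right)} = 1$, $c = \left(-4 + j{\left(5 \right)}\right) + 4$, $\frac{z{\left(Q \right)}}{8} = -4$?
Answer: $i \sqrt{38} \approx 6.1644 i$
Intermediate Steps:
$j{\left(g \right)} = 9 g^{2}$ ($j{\left(g \right)} = 9 g g = 9 g^{2}$)
$z{\left(Q \right)} = -32$ ($z{\left(Q \right)} = 8 \left(-4\right) = -32$)
$V = 2$ ($V = 3 + \frac{1}{5} \left(-5\right) = 3 - 1 = 2$)
$c = 225$ ($c = \left(-4 + 9 \cdot 5^{2}\right) + 4 = \left(-4 + 9 \cdot 25\right) + 4 = \left(-4 + 225\right) + 4 = 221 + 4 = 225$)
$\sqrt{G{\left(h{\left(c,V \right)} \right)} + z{\left(23 \right)}} = \sqrt{\left(-6\right) 1 - 32} = \sqrt{-6 - 32} = \sqrt{-38} = i \sqrt{38}$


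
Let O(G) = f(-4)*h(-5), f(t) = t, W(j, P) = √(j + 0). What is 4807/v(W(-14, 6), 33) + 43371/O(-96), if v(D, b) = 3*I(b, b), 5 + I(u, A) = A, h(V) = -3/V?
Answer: -756589/42 ≈ -18014.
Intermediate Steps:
W(j, P) = √j
I(u, A) = -5 + A
v(D, b) = -15 + 3*b (v(D, b) = 3*(-5 + b) = -15 + 3*b)
O(G) = -12/5 (O(G) = -(-12)/(-5) = -(-12)*(-1)/5 = -4*⅗ = -12/5)
4807/v(W(-14, 6), 33) + 43371/O(-96) = 4807/(-15 + 3*33) + 43371/(-12/5) = 4807/(-15 + 99) + 43371*(-5/12) = 4807/84 - 72285/4 = -756589/42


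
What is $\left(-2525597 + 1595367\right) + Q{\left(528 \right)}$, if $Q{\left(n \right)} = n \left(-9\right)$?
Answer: $-934982$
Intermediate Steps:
$Q{\left(n \right)} = - 9 n$
$\left(-2525597 + 1595367\right) + Q{\left(528 \right)} = \left(-2525597 + 1595367\right) - 4752 = -930230 - 4752 = -934982$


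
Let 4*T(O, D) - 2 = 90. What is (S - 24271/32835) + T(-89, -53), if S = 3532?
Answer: 116704154/32835 ≈ 3554.3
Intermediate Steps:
T(O, D) = 23 (T(O, D) = 1/2 + (1/4)*90 = 1/2 + 45/2 = 23)
(S - 24271/32835) + T(-89, -53) = (3532 - 24271/32835) + 23 = 115948949/32835 + 23 = 116704154/32835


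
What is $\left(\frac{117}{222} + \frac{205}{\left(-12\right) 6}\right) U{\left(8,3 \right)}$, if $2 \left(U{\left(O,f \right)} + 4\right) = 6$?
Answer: $\frac{6181}{2664} \approx 2.3202$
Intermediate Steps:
$U{\left(O,f \right)} = -1$ ($U{\left(O,f \right)} = -4 + \frac{1}{2} \cdot 6 = -4 + 3 = -1$)
$\left(\frac{117}{222} + \frac{205}{\left(-12\right) 6}\right) U{\left(8,3 \right)} = \left(\frac{117}{222} + \frac{205}{\left(-12\right) 6}\right) \left(-1\right) = \left(117 \cdot \frac{1}{222} + \frac{205}{-72}\right) \left(-1\right) = \left(\frac{39}{74} + 205 \left(- \frac{1}{72}\right)\right) \left(-1\right) = \left(\frac{39}{74} - \frac{205}{72}\right) \left(-1\right) = \left(- \frac{6181}{2664}\right) \left(-1\right) = \frac{6181}{2664}$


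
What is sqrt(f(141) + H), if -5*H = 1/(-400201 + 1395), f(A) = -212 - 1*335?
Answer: I*sqrt(2174957133578270)/1994030 ≈ 23.388*I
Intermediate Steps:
f(A) = -547 (f(A) = -212 - 335 = -547)
H = 1/1994030 (H = -1/(5*(-400201 + 1395)) = -1/5/(-398806) = -1/5*(-1/398806) = 1/1994030 ≈ 5.0150e-7)
sqrt(f(141) + H) = sqrt(-547 + 1/1994030) = sqrt(-1090734409/1994030) = I*sqrt(2174957133578270)/1994030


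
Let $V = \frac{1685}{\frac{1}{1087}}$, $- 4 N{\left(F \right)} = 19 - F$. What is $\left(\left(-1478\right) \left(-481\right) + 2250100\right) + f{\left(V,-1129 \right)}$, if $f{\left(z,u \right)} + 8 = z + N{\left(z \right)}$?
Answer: $5250499$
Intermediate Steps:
$N{\left(F \right)} = - \frac{19}{4} + \frac{F}{4}$ ($N{\left(F \right)} = - \frac{19 - F}{4} = - \frac{19}{4} + \frac{F}{4}$)
$V = 1831595$ ($V = 1685 \frac{1}{\frac{1}{1087}} = 1685 \cdot 1087 = 1831595$)
$f{\left(z,u \right)} = - \frac{51}{4} + \frac{5 z}{4}$ ($f{\left(z,u \right)} = -8 + \left(z + \left(- \frac{19}{4} + \frac{z}{4}\right)\right) = -8 + \left(- \frac{19}{4} + \frac{5 z}{4}\right) = - \frac{51}{4} + \frac{5 z}{4}$)
$\left(\left(-1478\right) \left(-481\right) + 2250100\right) + f{\left(V,-1129 \right)} = \left(\left(-1478\right) \left(-481\right) + 2250100\right) + \left(- \frac{51}{4} + \frac{5}{4} \cdot 1831595\right) = \left(710918 + 2250100\right) + \left(- \frac{51}{4} + \frac{9157975}{4}\right) = 2961018 + 2289481 = 5250499$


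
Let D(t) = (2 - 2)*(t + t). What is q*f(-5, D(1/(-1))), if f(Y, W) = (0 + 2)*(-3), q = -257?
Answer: 1542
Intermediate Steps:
D(t) = 0 (D(t) = 0*(2*t) = 0)
f(Y, W) = -6 (f(Y, W) = 2*(-3) = -6)
q*f(-5, D(1/(-1))) = -257*(-6) = 1542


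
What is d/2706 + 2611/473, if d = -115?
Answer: 637361/116358 ≈ 5.4776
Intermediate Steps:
d/2706 + 2611/473 = -115/2706 + 2611/473 = 637361/116358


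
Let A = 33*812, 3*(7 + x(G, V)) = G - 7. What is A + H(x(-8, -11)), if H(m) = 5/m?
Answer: 321547/12 ≈ 26796.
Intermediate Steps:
x(G, V) = -28/3 + G/3 (x(G, V) = -7 + (G - 7)/3 = -7 + (-7 + G)/3 = -7 + (-7/3 + G/3) = -28/3 + G/3)
A = 26796
A + H(x(-8, -11)) = 26796 + 5/(-28/3 + (1/3)*(-8)) = 26796 + 5/(-28/3 - 8/3) = 26796 + 5/(-12) = 26796 + 5*(-1/12) = 26796 - 5/12 = 321547/12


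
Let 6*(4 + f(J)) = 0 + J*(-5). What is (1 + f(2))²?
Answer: 196/9 ≈ 21.778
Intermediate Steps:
f(J) = -4 - 5*J/6 (f(J) = -4 + (0 + J*(-5))/6 = -4 + (0 - 5*J)/6 = -4 + (-5*J)/6 = -4 - 5*J/6)
(1 + f(2))² = (1 + (-4 - ⅚*2))² = (1 + (-4 - 5/3))² = (1 - 17/3)² = (-14/3)² = 196/9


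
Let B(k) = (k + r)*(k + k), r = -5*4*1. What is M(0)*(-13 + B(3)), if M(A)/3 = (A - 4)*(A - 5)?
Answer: -6900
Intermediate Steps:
M(A) = 3*(-5 + A)*(-4 + A) (M(A) = 3*((A - 4)*(A - 5)) = 3*((-4 + A)*(-5 + A)) = 3*((-5 + A)*(-4 + A)) = 3*(-5 + A)*(-4 + A))
r = -20 (r = -20*1 = -20)
B(k) = 2*k*(-20 + k) (B(k) = (k - 20)*(k + k) = (-20 + k)*(2*k) = 2*k*(-20 + k))
M(0)*(-13 + B(3)) = (60 - 27*0 + 3*0**2)*(-13 + 2*3*(-20 + 3)) = (60 + 0 + 3*0)*(-13 + 2*3*(-17)) = (60 + 0 + 0)*(-13 - 102) = 60*(-115) = -6900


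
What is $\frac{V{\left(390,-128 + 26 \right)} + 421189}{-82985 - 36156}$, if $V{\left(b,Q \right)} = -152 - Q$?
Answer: $- \frac{421139}{119141} \approx -3.5348$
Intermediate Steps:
$\frac{V{\left(390,-128 + 26 \right)} + 421189}{-82985 - 36156} = \frac{\left(-152 - \left(-128 + 26\right)\right) + 421189}{-82985 - 36156} = \frac{\left(-152 - -102\right) + 421189}{-119141} = \left(\left(-152 + 102\right) + 421189\right) \left(- \frac{1}{119141}\right) = \left(-50 + 421189\right) \left(- \frac{1}{119141}\right) = 421139 \left(- \frac{1}{119141}\right) = - \frac{421139}{119141}$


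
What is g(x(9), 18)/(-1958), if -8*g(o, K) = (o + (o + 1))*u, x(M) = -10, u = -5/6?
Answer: 95/93984 ≈ 0.0010108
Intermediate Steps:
u = -⅚ (u = -5*⅙ = -⅚ ≈ -0.83333)
g(o, K) = 5/48 + 5*o/24 (g(o, K) = -(o + (o + 1))*(-5)/(8*6) = -(o + (1 + o))*(-5)/(8*6) = -(1 + 2*o)*(-5)/(8*6) = -(-⅚ - 5*o/3)/8 = 5/48 + 5*o/24)
g(x(9), 18)/(-1958) = (5/48 + (5/24)*(-10))/(-1958) = (5/48 - 25/12)*(-1/1958) = -95/48*(-1/1958) = 95/93984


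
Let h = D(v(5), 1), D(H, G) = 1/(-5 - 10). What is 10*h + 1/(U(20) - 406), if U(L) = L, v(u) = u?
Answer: -775/1158 ≈ -0.66926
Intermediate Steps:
D(H, G) = -1/15 (D(H, G) = 1/(-15) = -1/15)
h = -1/15 ≈ -0.066667
10*h + 1/(U(20) - 406) = 10*(-1/15) + 1/(20 - 406) = -⅔ + 1/(-386) = -⅔ - 1/386 = -775/1158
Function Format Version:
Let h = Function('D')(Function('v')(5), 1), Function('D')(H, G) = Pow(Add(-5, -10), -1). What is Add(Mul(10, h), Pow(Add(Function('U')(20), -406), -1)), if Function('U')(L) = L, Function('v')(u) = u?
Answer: Rational(-775, 1158) ≈ -0.66926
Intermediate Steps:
Function('D')(H, G) = Rational(-1, 15) (Function('D')(H, G) = Pow(-15, -1) = Rational(-1, 15))
h = Rational(-1, 15) ≈ -0.066667
Add(Mul(10, h), Pow(Add(Function('U')(20), -406), -1)) = Add(Mul(10, Rational(-1, 15)), Pow(Add(20, -406), -1)) = Add(Rational(-2, 3), Pow(-386, -1)) = Add(Rational(-2, 3), Rational(-1, 386)) = Rational(-775, 1158)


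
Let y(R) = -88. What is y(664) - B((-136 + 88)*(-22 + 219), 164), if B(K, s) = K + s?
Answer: 9204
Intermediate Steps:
y(664) - B((-136 + 88)*(-22 + 219), 164) = -88 - ((-136 + 88)*(-22 + 219) + 164) = -88 - (-48*197 + 164) = -88 - (-9456 + 164) = -88 - 1*(-9292) = -88 + 9292 = 9204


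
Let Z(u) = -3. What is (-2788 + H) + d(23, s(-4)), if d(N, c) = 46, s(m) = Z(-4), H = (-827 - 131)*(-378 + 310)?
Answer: 62402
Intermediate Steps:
H = 65144 (H = -958*(-68) = 65144)
s(m) = -3
(-2788 + H) + d(23, s(-4)) = (-2788 + 65144) + 46 = 62356 + 46 = 62402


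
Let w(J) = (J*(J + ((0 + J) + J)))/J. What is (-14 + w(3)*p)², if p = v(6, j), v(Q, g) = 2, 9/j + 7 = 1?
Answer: 16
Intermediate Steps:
j = -3/2 (j = 9/(-7 + 1) = 9/(-6) = 9*(-⅙) = -3/2 ≈ -1.5000)
w(J) = 3*J (w(J) = (J*(J + (J + J)))/J = (J*(J + 2*J))/J = (J*(3*J))/J = (3*J²)/J = 3*J)
p = 2
(-14 + w(3)*p)² = (-14 + (3*3)*2)² = (-14 + 9*2)² = (-14 + 18)² = 4² = 16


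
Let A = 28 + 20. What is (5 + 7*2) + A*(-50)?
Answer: -2381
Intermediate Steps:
A = 48
(5 + 7*2) + A*(-50) = (5 + 7*2) + 48*(-50) = (5 + 14) - 2400 = 19 - 2400 = -2381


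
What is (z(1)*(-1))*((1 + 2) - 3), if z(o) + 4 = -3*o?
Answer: 0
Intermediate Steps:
z(o) = -4 - 3*o
(z(1)*(-1))*((1 + 2) - 3) = ((-4 - 3*1)*(-1))*((1 + 2) - 3) = ((-4 - 3)*(-1))*(3 - 3) = -7*(-1)*0 = 7*0 = 0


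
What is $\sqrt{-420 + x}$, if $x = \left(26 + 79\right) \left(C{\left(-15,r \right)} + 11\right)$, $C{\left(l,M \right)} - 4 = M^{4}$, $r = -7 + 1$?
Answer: $\sqrt{137235} \approx 370.45$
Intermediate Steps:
$r = -6$
$C{\left(l,M \right)} = 4 + M^{4}$
$x = 137655$ ($x = \left(26 + 79\right) \left(\left(4 + \left(-6\right)^{4}\right) + 11\right) = 105 \left(\left(4 + 1296\right) + 11\right) = 105 \left(1300 + 11\right) = 105 \cdot 1311 = 137655$)
$\sqrt{-420 + x} = \sqrt{-420 + 137655} = \sqrt{137235}$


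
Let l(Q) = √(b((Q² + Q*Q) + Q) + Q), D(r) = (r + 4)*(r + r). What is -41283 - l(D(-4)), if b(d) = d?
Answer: -41283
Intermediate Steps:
D(r) = 2*r*(4 + r) (D(r) = (4 + r)*(2*r) = 2*r*(4 + r))
l(Q) = √(2*Q + 2*Q²) (l(Q) = √(((Q² + Q*Q) + Q) + Q) = √(((Q² + Q²) + Q) + Q) = √((2*Q² + Q) + Q) = √((Q + 2*Q²) + Q) = √(2*Q + 2*Q²))
-41283 - l(D(-4)) = -41283 - √2*√((2*(-4)*(4 - 4))*(1 + 2*(-4)*(4 - 4))) = -41283 - √2*√((2*(-4)*0)*(1 + 2*(-4)*0)) = -41283 - √2*√(0*(1 + 0)) = -41283 - √2*√(0*1) = -41283 - √2*√0 = -41283 - √2*0 = -41283 - 1*0 = -41283 + 0 = -41283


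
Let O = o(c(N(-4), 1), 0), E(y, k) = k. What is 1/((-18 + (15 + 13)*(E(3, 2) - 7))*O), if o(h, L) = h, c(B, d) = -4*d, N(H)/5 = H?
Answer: 1/632 ≈ 0.0015823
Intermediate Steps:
N(H) = 5*H
O = -4 (O = -4*1 = -4)
1/((-18 + (15 + 13)*(E(3, 2) - 7))*O) = 1/((-18 + (15 + 13)*(2 - 7))*(-4)) = 1/((-18 + 28*(-5))*(-4)) = 1/((-18 - 140)*(-4)) = 1/(-158*(-4)) = 1/632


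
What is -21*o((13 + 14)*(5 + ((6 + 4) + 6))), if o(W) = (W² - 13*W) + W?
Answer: -6608385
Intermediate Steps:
o(W) = W² - 12*W
-21*o((13 + 14)*(5 + ((6 + 4) + 6))) = -21*(13 + 14)*(5 + ((6 + 4) + 6))*(-12 + (13 + 14)*(5 + ((6 + 4) + 6))) = -21*27*(5 + (10 + 6))*(-12 + 27*(5 + (10 + 6))) = -21*27*(5 + 16)*(-12 + 27*(5 + 16)) = -21*27*21*(-12 + 27*21) = -11907*(-12 + 567) = -11907*555 = -21*314685 = -6608385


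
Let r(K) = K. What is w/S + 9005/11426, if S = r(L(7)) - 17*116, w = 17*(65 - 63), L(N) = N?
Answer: 17306341/22452090 ≈ 0.77081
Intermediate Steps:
w = 34 (w = 17*2 = 34)
S = -1965 (S = 7 - 17*116 = 7 - 1972 = -1965)
w/S + 9005/11426 = 34/(-1965) + 9005/11426 = 34*(-1/1965) + 9005*(1/11426) = -34/1965 + 9005/11426 = 17306341/22452090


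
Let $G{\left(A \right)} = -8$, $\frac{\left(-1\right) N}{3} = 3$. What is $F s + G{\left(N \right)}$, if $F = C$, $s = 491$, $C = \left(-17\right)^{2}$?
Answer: $141891$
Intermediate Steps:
$N = -9$ ($N = \left(-3\right) 3 = -9$)
$C = 289$
$F = 289$
$F s + G{\left(N \right)} = 289 \cdot 491 - 8 = 141899 - 8 = 141891$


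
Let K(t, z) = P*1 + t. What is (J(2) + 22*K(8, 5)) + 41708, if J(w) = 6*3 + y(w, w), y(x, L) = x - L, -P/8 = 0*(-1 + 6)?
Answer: 41902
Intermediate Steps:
P = 0 (P = -0*(-1 + 6) = -0*5 = -8*0 = 0)
K(t, z) = t (K(t, z) = 0*1 + t = 0 + t = t)
J(w) = 18 (J(w) = 6*3 + (w - w) = 18 + 0 = 18)
(J(2) + 22*K(8, 5)) + 41708 = (18 + 22*8) + 41708 = (18 + 176) + 41708 = 194 + 41708 = 41902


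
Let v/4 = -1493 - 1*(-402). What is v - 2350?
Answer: -6714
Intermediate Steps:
v = -4364 (v = 4*(-1493 - 1*(-402)) = 4*(-1493 + 402) = 4*(-1091) = -4364)
v - 2350 = -4364 - 2350 = -6714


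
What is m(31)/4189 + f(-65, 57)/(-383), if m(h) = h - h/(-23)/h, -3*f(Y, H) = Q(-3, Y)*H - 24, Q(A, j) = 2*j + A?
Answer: -243966183/36900901 ≈ -6.6114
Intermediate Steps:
Q(A, j) = A + 2*j
f(Y, H) = 8 - H*(-3 + 2*Y)/3 (f(Y, H) = -((-3 + 2*Y)*H - 24)/3 = -(H*(-3 + 2*Y) - 24)/3 = -(-24 + H*(-3 + 2*Y))/3 = 8 - H*(-3 + 2*Y)/3)
m(h) = 1/23 + h (m(h) = h - h*(-1/23)/h = h - (-h/23)/h = h - 1*(-1/23) = h + 1/23 = 1/23 + h)
m(31)/4189 + f(-65, 57)/(-383) = (1/23 + 31)/4189 + (8 - 1/3*57*(-3 + 2*(-65)))/(-383) = (714/23)*(1/4189) + (8 - 1/3*57*(-3 - 130))*(-1/383) = 714/96347 + (8 - 1/3*57*(-133))*(-1/383) = 714/96347 + (8 + 2527)*(-1/383) = 714/96347 + 2535*(-1/383) = 714/96347 - 2535/383 = -243966183/36900901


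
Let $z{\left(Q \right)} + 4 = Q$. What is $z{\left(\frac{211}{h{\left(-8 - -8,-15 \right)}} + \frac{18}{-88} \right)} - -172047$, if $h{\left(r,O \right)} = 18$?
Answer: $\frac{68133589}{396} \approx 1.7205 \cdot 10^{5}$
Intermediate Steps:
$z{\left(Q \right)} = -4 + Q$
$z{\left(\frac{211}{h{\left(-8 - -8,-15 \right)}} + \frac{18}{-88} \right)} - -172047 = \left(-4 + \left(\frac{211}{18} + \frac{18}{-88}\right)\right) - -172047 = \left(-4 + \left(211 \cdot \frac{1}{18} + 18 \left(- \frac{1}{88}\right)\right)\right) + 172047 = \left(-4 + \left(\frac{211}{18} - \frac{9}{44}\right)\right) + 172047 = \left(-4 + \frac{4561}{396}\right) + 172047 = \frac{2977}{396} + 172047 = \frac{68133589}{396}$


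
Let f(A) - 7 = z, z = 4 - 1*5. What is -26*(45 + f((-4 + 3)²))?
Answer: -1326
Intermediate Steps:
z = -1 (z = 4 - 5 = -1)
f(A) = 6 (f(A) = 7 - 1 = 6)
-26*(45 + f((-4 + 3)²)) = -26*(45 + 6) = -26*51 = -1326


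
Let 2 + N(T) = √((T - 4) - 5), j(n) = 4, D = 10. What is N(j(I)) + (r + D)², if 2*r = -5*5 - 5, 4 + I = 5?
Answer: 23 + I*√5 ≈ 23.0 + 2.2361*I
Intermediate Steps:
I = 1 (I = -4 + 5 = 1)
r = -15 (r = (-5*5 - 5)/2 = (-25 - 5)/2 = (½)*(-30) = -15)
N(T) = -2 + √(-9 + T) (N(T) = -2 + √((T - 4) - 5) = -2 + √((-4 + T) - 5) = -2 + √(-9 + T))
N(j(I)) + (r + D)² = (-2 + √(-9 + 4)) + (-15 + 10)² = (-2 + √(-5)) + (-5)² = (-2 + I*√5) + 25 = 23 + I*√5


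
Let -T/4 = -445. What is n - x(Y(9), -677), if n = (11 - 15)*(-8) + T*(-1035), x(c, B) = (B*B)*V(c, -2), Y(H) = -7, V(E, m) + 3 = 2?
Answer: -1383939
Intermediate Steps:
T = 1780 (T = -4*(-445) = 1780)
V(E, m) = -1 (V(E, m) = -3 + 2 = -1)
x(c, B) = -B**2 (x(c, B) = (B*B)*(-1) = B**2*(-1) = -B**2)
n = -1842268 (n = (11 - 15)*(-8) + 1780*(-1035) = -4*(-8) - 1842300 = 32 - 1842300 = -1842268)
n - x(Y(9), -677) = -1842268 - (-1)*(-677)**2 = -1842268 - (-1)*458329 = -1842268 - 1*(-458329) = -1842268 + 458329 = -1383939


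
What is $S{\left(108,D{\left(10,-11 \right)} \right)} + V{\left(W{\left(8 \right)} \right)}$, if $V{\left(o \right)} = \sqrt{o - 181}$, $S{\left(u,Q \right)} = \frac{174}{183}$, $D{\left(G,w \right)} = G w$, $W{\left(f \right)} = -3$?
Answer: $\frac{58}{61} + 2 i \sqrt{46} \approx 0.95082 + 13.565 i$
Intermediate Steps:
$S{\left(u,Q \right)} = \frac{58}{61}$ ($S{\left(u,Q \right)} = 174 \cdot \frac{1}{183} = \frac{58}{61}$)
$V{\left(o \right)} = \sqrt{-181 + o}$
$S{\left(108,D{\left(10,-11 \right)} \right)} + V{\left(W{\left(8 \right)} \right)} = \frac{58}{61} + \sqrt{-181 - 3} = \frac{58}{61} + \sqrt{-184} = \frac{58}{61} + 2 i \sqrt{46}$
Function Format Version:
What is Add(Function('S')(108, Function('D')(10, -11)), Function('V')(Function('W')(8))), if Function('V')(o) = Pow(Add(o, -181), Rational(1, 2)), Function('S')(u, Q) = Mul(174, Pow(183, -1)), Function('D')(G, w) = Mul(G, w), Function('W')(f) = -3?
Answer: Add(Rational(58, 61), Mul(2, I, Pow(46, Rational(1, 2)))) ≈ Add(0.95082, Mul(13.565, I))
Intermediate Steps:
Function('S')(u, Q) = Rational(58, 61) (Function('S')(u, Q) = Mul(174, Rational(1, 183)) = Rational(58, 61))
Function('V')(o) = Pow(Add(-181, o), Rational(1, 2))
Add(Function('S')(108, Function('D')(10, -11)), Function('V')(Function('W')(8))) = Add(Rational(58, 61), Pow(Add(-181, -3), Rational(1, 2))) = Add(Rational(58, 61), Pow(-184, Rational(1, 2))) = Add(Rational(58, 61), Mul(2, I, Pow(46, Rational(1, 2))))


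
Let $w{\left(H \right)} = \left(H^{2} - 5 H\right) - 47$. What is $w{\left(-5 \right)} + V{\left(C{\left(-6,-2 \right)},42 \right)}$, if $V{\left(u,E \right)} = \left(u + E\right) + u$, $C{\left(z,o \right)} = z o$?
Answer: $69$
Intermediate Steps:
$C{\left(z,o \right)} = o z$
$w{\left(H \right)} = -47 + H^{2} - 5 H$
$V{\left(u,E \right)} = E + 2 u$ ($V{\left(u,E \right)} = \left(E + u\right) + u = E + 2 u$)
$w{\left(-5 \right)} + V{\left(C{\left(-6,-2 \right)},42 \right)} = \left(-47 + \left(-5\right)^{2} - -25\right) + \left(42 + 2 \left(\left(-2\right) \left(-6\right)\right)\right) = \left(-47 + 25 + 25\right) + \left(42 + 2 \cdot 12\right) = 3 + \left(42 + 24\right) = 3 + 66 = 69$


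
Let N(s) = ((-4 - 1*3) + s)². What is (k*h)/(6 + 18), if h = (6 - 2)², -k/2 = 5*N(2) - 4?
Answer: -484/3 ≈ -161.33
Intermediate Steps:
N(s) = (-7 + s)² (N(s) = ((-4 - 3) + s)² = (-7 + s)²)
k = -242 (k = -2*(5*(-7 + 2)² - 4) = -2*(5*(-5)² - 4) = -2*(5*25 - 4) = -2*(125 - 4) = -2*121 = -242)
h = 16 (h = 4² = 16)
(k*h)/(6 + 18) = (-242*16)/(6 + 18) = -3872/24 = -3872*1/24 = -484/3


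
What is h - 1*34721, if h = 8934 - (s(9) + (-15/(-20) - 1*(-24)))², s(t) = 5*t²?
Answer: -3367553/16 ≈ -2.1047e+5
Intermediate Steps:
h = -2812017/16 (h = 8934 - (5*9² + (-15/(-20) - 1*(-24)))² = 8934 - (5*81 + (-15*(-1/20) + 24))² = 8934 - (405 + (¾ + 24))² = 8934 - (405 + 99/4)² = 8934 - (1719/4)² = 8934 - 1*2954961/16 = 8934 - 2954961/16 = -2812017/16 ≈ -1.7575e+5)
h - 1*34721 = -2812017/16 - 1*34721 = -2812017/16 - 34721 = -3367553/16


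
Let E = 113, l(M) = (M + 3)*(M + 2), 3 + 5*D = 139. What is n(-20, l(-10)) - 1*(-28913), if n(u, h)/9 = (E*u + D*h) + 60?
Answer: 114109/5 ≈ 22822.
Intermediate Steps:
D = 136/5 (D = -⅗ + (⅕)*139 = -⅗ + 139/5 = 136/5 ≈ 27.200)
l(M) = (2 + M)*(3 + M) (l(M) = (3 + M)*(2 + M) = (2 + M)*(3 + M))
n(u, h) = 540 + 1017*u + 1224*h/5 (n(u, h) = 9*((113*u + 136*h/5) + 60) = 9*(60 + 113*u + 136*h/5) = 540 + 1017*u + 1224*h/5)
n(-20, l(-10)) - 1*(-28913) = (540 + 1017*(-20) + 1224*(6 + (-10)² + 5*(-10))/5) - 1*(-28913) = (540 - 20340 + 1224*(6 + 100 - 50)/5) + 28913 = (540 - 20340 + (1224/5)*56) + 28913 = (540 - 20340 + 68544/5) + 28913 = -30456/5 + 28913 = 114109/5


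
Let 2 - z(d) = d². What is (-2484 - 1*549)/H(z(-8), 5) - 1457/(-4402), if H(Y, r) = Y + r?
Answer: 144455/2698 ≈ 53.542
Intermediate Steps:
z(d) = 2 - d²
(-2484 - 1*549)/H(z(-8), 5) - 1457/(-4402) = (-2484 - 1*549)/((2 - 1*(-8)²) + 5) - 1457/(-4402) = (-2484 - 549)/((2 - 1*64) + 5) - 1457*(-1/4402) = -3033/((2 - 64) + 5) + 47/142 = -3033/(-62 + 5) + 47/142 = -3033/(-57) + 47/142 = -3033*(-1/57) + 47/142 = 1011/19 + 47/142 = 144455/2698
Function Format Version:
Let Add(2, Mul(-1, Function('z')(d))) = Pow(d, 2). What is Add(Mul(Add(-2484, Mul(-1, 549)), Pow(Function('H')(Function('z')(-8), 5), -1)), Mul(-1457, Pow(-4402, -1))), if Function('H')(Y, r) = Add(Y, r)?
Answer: Rational(144455, 2698) ≈ 53.542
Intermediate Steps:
Function('z')(d) = Add(2, Mul(-1, Pow(d, 2)))
Add(Mul(Add(-2484, Mul(-1, 549)), Pow(Function('H')(Function('z')(-8), 5), -1)), Mul(-1457, Pow(-4402, -1))) = Add(Mul(Add(-2484, Mul(-1, 549)), Pow(Add(Add(2, Mul(-1, Pow(-8, 2))), 5), -1)), Mul(-1457, Pow(-4402, -1))) = Add(Mul(Add(-2484, -549), Pow(Add(Add(2, Mul(-1, 64)), 5), -1)), Mul(-1457, Rational(-1, 4402))) = Add(Mul(-3033, Pow(Add(Add(2, -64), 5), -1)), Rational(47, 142)) = Add(Mul(-3033, Pow(Add(-62, 5), -1)), Rational(47, 142)) = Add(Mul(-3033, Pow(-57, -1)), Rational(47, 142)) = Add(Mul(-3033, Rational(-1, 57)), Rational(47, 142)) = Add(Rational(1011, 19), Rational(47, 142)) = Rational(144455, 2698)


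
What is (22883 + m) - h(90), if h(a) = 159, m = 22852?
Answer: 45576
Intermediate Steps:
(22883 + m) - h(90) = (22883 + 22852) - 1*159 = 45735 - 159 = 45576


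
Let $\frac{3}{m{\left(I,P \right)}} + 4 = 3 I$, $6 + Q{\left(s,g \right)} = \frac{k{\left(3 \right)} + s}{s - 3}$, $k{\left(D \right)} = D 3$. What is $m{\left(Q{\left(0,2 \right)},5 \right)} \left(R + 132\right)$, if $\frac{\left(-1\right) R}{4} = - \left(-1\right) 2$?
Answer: $-12$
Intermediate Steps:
$k{\left(D \right)} = 3 D$
$Q{\left(s,g \right)} = -6 + \frac{9 + s}{-3 + s}$ ($Q{\left(s,g \right)} = -6 + \frac{3 \cdot 3 + s}{s - 3} = -6 + \frac{9 + s}{-3 + s}$)
$m{\left(I,P \right)} = \frac{3}{-4 + 3 I}$
$R = -8$ ($R = - 4 \left(- \left(-1\right) 2\right) = - 4 \left(\left(-1\right) \left(-2\right)\right) = \left(-4\right) 2 = -8$)
$m{\left(Q{\left(0,2 \right)},5 \right)} \left(R + 132\right) = \frac{3}{-4 + 3 \frac{27 - 0}{-3 + 0}} \left(-8 + 132\right) = \frac{3}{-4 + 3 \frac{27 + 0}{-3}} \cdot 124 = \frac{3}{-4 + 3 \left(\left(- \frac{1}{3}\right) 27\right)} 124 = \frac{3}{-4 + 3 \left(-9\right)} 124 = \frac{3}{-4 - 27} \cdot 124 = \frac{3}{-31} \cdot 124 = 3 \left(- \frac{1}{31}\right) 124 = \left(- \frac{3}{31}\right) 124 = -12$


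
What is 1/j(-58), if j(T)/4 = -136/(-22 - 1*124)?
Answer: 73/272 ≈ 0.26838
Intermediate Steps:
j(T) = 272/73 (j(T) = 4*(-136/(-22 - 1*124)) = 4*(-136/(-22 - 124)) = 4*(-136/(-146)) = 4*(-136*(-1/146)) = 4*(68/73) = 272/73)
1/j(-58) = 1/(272/73) = 73/272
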